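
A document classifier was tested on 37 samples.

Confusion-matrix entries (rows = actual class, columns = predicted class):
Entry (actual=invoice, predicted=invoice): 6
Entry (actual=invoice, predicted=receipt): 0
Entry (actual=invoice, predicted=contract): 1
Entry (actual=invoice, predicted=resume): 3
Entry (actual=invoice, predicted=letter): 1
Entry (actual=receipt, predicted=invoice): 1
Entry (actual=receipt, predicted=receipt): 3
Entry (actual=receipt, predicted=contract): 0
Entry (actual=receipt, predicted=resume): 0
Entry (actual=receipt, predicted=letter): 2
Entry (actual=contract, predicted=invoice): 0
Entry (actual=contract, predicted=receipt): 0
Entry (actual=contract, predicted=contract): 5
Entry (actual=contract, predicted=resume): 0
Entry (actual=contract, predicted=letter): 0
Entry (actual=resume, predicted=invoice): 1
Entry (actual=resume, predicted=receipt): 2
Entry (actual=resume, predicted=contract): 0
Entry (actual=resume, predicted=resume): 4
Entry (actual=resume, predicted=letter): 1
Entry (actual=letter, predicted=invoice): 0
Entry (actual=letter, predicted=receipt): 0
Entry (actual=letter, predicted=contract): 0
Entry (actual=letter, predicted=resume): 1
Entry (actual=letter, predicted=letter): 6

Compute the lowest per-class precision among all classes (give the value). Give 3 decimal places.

0.500

Per-class precision (TP/(TP+FP)):
  invoice: TP=6, FP=1+0+1+0=2 → 6/8 = 0.7500
  receipt: TP=3, FP=0+0+2+0=2 → 3/5 = 0.6000
  contract: TP=5, FP=1+0+0+0=1 → 5/6 = 0.8333
  resume: TP=4, FP=3+0+0+1=4 → 4/8 = 0.5000
  letter: TP=6, FP=1+2+0+1=4 → 6/10 = 0.6000
Lowest is class 'resume' with precision = 0.500.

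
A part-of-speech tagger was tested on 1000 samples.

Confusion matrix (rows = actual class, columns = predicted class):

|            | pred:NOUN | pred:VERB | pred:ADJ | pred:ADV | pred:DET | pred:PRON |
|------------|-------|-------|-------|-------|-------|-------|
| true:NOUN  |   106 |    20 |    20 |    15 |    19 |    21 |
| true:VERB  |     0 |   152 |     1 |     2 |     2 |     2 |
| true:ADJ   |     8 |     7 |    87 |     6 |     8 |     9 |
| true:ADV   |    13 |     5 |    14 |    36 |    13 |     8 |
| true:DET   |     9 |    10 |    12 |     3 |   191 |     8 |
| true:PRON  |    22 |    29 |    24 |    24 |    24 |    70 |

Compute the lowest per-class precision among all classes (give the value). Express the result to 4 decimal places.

0.4186

Per-class precision (TP/(TP+FP)):
  NOUN: TP=106, FP=0+8+13+9+22=52 → 106/158 = 0.67089
  VERB: TP=152, FP=20+7+5+10+29=71 → 152/223 = 0.68161
  ADJ: TP=87, FP=20+1+14+12+24=71 → 87/158 = 0.55063
  ADV: TP=36, FP=15+2+6+3+24=50 → 36/86 = 0.41860
  DET: TP=191, FP=19+2+8+13+24=66 → 191/257 = 0.74319
  PRON: TP=70, FP=21+2+9+8+8=48 → 70/118 = 0.59322
Lowest is class 'ADV' with precision = 0.4186.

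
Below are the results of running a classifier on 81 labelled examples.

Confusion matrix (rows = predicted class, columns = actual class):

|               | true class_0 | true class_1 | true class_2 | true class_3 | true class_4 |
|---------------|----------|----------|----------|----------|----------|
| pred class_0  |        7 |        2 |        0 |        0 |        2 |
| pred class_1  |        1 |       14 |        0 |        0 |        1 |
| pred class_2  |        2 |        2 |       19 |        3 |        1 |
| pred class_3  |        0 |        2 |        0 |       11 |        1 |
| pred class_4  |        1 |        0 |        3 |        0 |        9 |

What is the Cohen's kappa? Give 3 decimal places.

Observed agreement pₒ = trace/N = 60/81 = 0.7407
Expected agreement pₑ = Σ (rowᵢ·colᵢ)/N² = (11·11 + 20·16 + 22·27 + 14·14 + 14·13)/81² = 0.2154
κ = (pₒ − pₑ)/(1 − pₑ) = (0.7407 − 0.2154)/(1 − 0.2154) = 0.670

0.670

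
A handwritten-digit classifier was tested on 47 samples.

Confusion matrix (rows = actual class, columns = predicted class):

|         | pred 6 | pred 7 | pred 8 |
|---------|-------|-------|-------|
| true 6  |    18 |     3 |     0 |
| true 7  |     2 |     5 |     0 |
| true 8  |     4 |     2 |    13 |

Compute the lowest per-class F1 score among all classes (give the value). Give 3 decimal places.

0.588

Per-class F1 score (2·TP/(2·TP+FP+FN)):
  6: TP=18, FP=2+4=6, FN=3+0=3 → 36/45 = 0.8000
  7: TP=5, FP=3+2=5, FN=2+0=2 → 10/17 = 0.5882
  8: TP=13, FP=0+0=0, FN=4+2=6 → 26/32 = 0.8125
Lowest is class '7' with F1 score = 0.588.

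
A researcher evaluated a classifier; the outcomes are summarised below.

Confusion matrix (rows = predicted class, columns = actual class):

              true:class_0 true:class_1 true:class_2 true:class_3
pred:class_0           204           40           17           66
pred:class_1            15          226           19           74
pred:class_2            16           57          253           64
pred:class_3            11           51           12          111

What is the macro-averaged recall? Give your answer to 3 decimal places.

0.657

Per-class recall (TP/(TP+FN)):
  class_0: TP=204, FN=15+16+11=42 → 204/246 = 0.8293
  class_1: TP=226, FN=40+57+51=148 → 226/374 = 0.6043
  class_2: TP=253, FN=17+19+12=48 → 253/301 = 0.8405
  class_3: TP=111, FN=66+74+64=204 → 111/315 = 0.3524
Macro-recall = mean = (0.8293 + 0.6043 + 0.8405 + 0.3524) / 4 = 0.657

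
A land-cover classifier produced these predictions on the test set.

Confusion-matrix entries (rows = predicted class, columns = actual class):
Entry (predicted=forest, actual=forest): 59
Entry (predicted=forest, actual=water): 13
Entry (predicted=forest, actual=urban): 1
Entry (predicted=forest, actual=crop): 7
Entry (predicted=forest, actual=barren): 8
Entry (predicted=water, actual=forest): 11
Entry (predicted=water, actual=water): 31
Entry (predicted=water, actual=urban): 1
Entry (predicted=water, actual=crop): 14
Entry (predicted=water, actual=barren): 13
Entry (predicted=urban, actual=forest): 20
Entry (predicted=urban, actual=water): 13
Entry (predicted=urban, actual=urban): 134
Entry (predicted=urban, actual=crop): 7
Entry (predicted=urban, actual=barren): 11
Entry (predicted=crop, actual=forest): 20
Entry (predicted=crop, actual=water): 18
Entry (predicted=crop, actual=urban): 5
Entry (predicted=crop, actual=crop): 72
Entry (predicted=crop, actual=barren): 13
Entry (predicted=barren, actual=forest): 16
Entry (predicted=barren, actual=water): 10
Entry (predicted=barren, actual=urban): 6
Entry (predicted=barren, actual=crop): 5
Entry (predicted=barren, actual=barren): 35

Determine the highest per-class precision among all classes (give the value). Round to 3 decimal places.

0.724

Per-class precision (TP/(TP+FP)):
  forest: TP=59, FP=13+1+7+8=29 → 59/88 = 0.6705
  water: TP=31, FP=11+1+14+13=39 → 31/70 = 0.4429
  urban: TP=134, FP=20+13+7+11=51 → 134/185 = 0.7243
  crop: TP=72, FP=20+18+5+13=56 → 72/128 = 0.5625
  barren: TP=35, FP=16+10+6+5=37 → 35/72 = 0.4861
Highest is class 'urban' with precision = 0.724.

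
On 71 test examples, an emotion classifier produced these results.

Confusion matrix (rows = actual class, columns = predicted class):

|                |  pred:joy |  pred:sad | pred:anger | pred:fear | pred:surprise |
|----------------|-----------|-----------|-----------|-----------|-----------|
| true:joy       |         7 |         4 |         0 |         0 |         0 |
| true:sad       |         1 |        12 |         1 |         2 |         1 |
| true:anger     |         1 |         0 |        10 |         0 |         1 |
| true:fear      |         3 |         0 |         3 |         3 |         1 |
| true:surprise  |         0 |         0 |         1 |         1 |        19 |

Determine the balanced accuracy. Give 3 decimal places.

Balanced accuracy = mean of per-class recall.
  joy: recall = 7/11 = 0.6364
  sad: recall = 12/17 = 0.7059
  anger: recall = 10/12 = 0.8333
  fear: recall = 3/10 = 0.3000
  surprise: recall = 19/21 = 0.9048
Mean = (0.6364 + 0.7059 + 0.8333 + 0.3000 + 0.9048) / 5 = 0.676

0.676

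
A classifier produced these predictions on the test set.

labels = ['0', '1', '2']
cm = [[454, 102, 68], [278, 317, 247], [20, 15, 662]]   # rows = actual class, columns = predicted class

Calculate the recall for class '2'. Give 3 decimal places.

recall = TP/(TP+FN).
2: TP=662, FN=20+15=35 → 662/697 = 0.9498

0.950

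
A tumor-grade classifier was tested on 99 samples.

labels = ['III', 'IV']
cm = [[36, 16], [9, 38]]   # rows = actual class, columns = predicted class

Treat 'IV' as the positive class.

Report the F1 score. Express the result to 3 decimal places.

Precision = TP/(TP+FP) = 38/54 = 0.7037
Recall = TP/(TP+FN) = 38/47 = 0.8085
F1 = 2·TP/(2·TP+FP+FN) = 76/101 = 0.752

0.752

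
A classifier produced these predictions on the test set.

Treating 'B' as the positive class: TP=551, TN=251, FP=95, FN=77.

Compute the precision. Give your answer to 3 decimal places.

0.853

Precision = TP/(TP+FP) = 551/(551+95) = 551/646 = 0.853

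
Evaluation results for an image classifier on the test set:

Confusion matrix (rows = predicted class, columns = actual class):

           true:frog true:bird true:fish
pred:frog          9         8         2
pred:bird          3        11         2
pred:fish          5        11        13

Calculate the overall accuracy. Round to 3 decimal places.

Accuracy = trace / total = (9+11+13=33) / 64 = 33/64 = 0.516

0.516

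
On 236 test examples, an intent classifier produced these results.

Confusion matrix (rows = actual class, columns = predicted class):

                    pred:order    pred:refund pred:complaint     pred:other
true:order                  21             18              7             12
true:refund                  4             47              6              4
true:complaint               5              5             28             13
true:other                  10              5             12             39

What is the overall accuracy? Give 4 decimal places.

Accuracy = trace / total = (21+47+28+39=135) / 236 = 135/236 = 0.5720

0.5720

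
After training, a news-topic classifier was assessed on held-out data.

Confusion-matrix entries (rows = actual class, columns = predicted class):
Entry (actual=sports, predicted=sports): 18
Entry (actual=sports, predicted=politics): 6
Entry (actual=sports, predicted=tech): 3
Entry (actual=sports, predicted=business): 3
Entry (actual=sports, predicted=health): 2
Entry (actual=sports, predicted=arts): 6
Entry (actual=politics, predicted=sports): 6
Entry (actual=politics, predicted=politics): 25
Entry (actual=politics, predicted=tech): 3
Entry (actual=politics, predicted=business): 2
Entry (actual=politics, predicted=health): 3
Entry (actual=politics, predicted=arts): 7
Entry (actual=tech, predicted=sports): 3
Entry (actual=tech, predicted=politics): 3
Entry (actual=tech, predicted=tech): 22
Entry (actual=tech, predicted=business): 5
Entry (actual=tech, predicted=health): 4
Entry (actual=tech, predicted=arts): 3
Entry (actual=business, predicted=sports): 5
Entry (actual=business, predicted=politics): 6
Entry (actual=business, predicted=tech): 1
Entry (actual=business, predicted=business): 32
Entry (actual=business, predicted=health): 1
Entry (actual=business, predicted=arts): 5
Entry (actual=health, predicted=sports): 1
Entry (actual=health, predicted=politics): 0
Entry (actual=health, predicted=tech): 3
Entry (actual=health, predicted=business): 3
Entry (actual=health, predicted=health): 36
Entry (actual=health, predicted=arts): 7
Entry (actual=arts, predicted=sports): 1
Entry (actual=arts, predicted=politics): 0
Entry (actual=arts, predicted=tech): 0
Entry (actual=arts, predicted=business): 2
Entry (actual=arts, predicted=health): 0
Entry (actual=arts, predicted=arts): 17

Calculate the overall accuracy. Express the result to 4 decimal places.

0.6148

Accuracy = trace / total = (18+25+22+32+36+17=150) / 244 = 150/244 = 0.6148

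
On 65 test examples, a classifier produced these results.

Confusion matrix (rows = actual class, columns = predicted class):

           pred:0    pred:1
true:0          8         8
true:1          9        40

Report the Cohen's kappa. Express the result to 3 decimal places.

Observed agreement pₒ = trace/N = 48/65 = 0.7385
Expected agreement pₑ = Σ (rowᵢ·colᵢ)/N² = (16·17 + 49·48)/65² = 0.6211
κ = (pₒ − pₑ)/(1 − pₑ) = (0.7385 − 0.6211)/(1 − 0.6211) = 0.310

0.310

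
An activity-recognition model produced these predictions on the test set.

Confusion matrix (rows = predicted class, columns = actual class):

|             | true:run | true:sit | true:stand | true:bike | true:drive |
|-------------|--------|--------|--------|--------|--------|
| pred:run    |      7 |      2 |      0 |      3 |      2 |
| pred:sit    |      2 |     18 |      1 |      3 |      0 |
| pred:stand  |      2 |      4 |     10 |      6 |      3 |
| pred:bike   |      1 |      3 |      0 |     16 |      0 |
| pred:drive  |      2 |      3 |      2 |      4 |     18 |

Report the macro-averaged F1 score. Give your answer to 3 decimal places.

Per-class F1 score (2·TP/(2·TP+FP+FN)):
  run: TP=7, FP=2+0+3+2=7, FN=2+2+1+2=7 → 14/28 = 0.5000
  sit: TP=18, FP=2+1+3+0=6, FN=2+4+3+3=12 → 36/54 = 0.6667
  stand: TP=10, FP=2+4+6+3=15, FN=0+1+0+2=3 → 20/38 = 0.5263
  bike: TP=16, FP=1+3+0+0=4, FN=3+3+6+4=16 → 32/52 = 0.6154
  drive: TP=18, FP=2+3+2+4=11, FN=2+0+3+0=5 → 36/52 = 0.6923
Macro-F1 score = mean = (0.5000 + 0.6667 + 0.5263 + 0.6154 + 0.6923) / 5 = 0.600

0.600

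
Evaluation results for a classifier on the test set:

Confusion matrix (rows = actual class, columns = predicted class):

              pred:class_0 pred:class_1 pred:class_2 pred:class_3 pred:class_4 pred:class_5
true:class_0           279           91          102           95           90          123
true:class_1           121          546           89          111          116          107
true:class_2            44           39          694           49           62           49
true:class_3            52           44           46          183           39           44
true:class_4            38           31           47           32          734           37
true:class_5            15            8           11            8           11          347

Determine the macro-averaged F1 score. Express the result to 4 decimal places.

Per-class F1 score (2·TP/(2·TP+FP+FN)):
  class_0: TP=279, FP=121+44+52+38+15=270, FN=91+102+95+90+123=501 → 558/1329 = 0.41986
  class_1: TP=546, FP=91+39+44+31+8=213, FN=121+89+111+116+107=544 → 1092/1849 = 0.59059
  class_2: TP=694, FP=102+89+46+47+11=295, FN=44+39+49+62+49=243 → 1388/1926 = 0.72066
  class_3: TP=183, FP=95+111+49+32+8=295, FN=52+44+46+39+44=225 → 366/886 = 0.41309
  class_4: TP=734, FP=90+116+62+39+11=318, FN=38+31+47+32+37=185 → 1468/1971 = 0.74480
  class_5: TP=347, FP=123+107+49+44+37=360, FN=15+8+11+8+11=53 → 694/1107 = 0.62692
Macro-F1 score = mean = (0.41986 + 0.59059 + 0.72066 + 0.41309 + 0.74480 + 0.62692) / 6 = 0.5860

0.5860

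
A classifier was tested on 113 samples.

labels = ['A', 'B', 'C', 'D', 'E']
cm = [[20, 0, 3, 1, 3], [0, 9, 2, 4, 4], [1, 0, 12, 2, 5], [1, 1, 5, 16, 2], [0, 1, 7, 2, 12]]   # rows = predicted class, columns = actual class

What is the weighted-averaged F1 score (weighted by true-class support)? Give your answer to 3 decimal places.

Per-class F1 score (2·TP/(2·TP+FP+FN)):
  A: TP=20, FP=0+3+1+3=7, FN=0+1+1+0=2 → 40/49 = 0.8163
  B: TP=9, FP=0+2+4+4=10, FN=0+0+1+1=2 → 18/30 = 0.6000
  C: TP=12, FP=1+0+2+5=8, FN=3+2+5+7=17 → 24/49 = 0.4898
  D: TP=16, FP=1+1+5+2=9, FN=1+4+2+2=9 → 32/50 = 0.6400
  E: TP=12, FP=0+1+7+2=10, FN=3+4+5+2=14 → 24/48 = 0.5000
Weighted-F1 score = Σ (supportᵢ/N)·F1 scoreᵢ with N=113: (22/113)·0.8163 + (11/113)·0.6000 + (29/113)·0.4898 + (25/113)·0.6400 + (26/113)·0.5000 = 0.600

0.600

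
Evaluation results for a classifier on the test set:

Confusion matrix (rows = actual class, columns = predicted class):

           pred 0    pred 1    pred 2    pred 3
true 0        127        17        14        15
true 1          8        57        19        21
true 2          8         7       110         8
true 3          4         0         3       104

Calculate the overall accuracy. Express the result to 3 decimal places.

0.762

Accuracy = trace / total = (127+57+110+104=398) / 522 = 398/522 = 0.762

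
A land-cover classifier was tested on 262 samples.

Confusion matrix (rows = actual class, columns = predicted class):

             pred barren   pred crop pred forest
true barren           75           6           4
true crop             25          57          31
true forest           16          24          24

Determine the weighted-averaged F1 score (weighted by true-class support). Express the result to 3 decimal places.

Per-class F1 score (2·TP/(2·TP+FP+FN)):
  barren: TP=75, FP=25+16=41, FN=6+4=10 → 150/201 = 0.7463
  crop: TP=57, FP=6+24=30, FN=25+31=56 → 114/200 = 0.5700
  forest: TP=24, FP=4+31=35, FN=16+24=40 → 48/123 = 0.3902
Weighted-F1 score = Σ (supportᵢ/N)·F1 scoreᵢ with N=262: (85/262)·0.7463 + (113/262)·0.5700 + (64/262)·0.3902 = 0.583

0.583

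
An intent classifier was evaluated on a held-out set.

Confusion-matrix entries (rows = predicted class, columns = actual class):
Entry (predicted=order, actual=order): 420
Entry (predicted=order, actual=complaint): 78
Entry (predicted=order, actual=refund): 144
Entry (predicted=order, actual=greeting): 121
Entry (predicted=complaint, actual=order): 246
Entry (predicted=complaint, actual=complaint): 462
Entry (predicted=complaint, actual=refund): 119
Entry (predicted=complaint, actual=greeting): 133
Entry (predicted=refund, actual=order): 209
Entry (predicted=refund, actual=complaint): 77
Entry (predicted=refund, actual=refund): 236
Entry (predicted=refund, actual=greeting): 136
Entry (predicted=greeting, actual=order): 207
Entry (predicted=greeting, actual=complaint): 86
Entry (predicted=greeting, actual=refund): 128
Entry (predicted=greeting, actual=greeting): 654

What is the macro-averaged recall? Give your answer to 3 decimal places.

Per-class recall (TP/(TP+FN)):
  order: TP=420, FN=246+209+207=662 → 420/1082 = 0.3882
  complaint: TP=462, FN=78+77+86=241 → 462/703 = 0.6572
  refund: TP=236, FN=144+119+128=391 → 236/627 = 0.3764
  greeting: TP=654, FN=121+133+136=390 → 654/1044 = 0.6264
Macro-recall = mean = (0.3882 + 0.6572 + 0.3764 + 0.6264) / 4 = 0.512

0.512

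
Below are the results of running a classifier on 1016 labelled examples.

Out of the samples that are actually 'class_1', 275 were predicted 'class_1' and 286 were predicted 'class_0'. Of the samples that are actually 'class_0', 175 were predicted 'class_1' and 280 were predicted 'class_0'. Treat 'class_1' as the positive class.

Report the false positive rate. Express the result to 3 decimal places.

0.385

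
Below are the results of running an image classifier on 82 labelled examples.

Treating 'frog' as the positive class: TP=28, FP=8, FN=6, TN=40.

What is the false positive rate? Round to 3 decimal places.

0.167

FPR = FP/(FP+TN) = 8/(8+40) = 0.167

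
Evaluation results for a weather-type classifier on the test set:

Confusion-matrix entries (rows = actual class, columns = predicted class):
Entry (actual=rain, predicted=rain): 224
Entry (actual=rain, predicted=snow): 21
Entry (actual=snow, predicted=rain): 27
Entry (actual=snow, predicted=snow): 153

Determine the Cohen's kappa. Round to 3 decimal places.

Observed agreement pₒ = trace/N = 377/425 = 0.8871
Expected agreement pₑ = Σ (rowᵢ·colᵢ)/N² = (245·251 + 180·174)/425² = 0.5139
κ = (pₒ − pₑ)/(1 − pₑ) = (0.8871 − 0.5139)/(1 − 0.5139) = 0.768

0.768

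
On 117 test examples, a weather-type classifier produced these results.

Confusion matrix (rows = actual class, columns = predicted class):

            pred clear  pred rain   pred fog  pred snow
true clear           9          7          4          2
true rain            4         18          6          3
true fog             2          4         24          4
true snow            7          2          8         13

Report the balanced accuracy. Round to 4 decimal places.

0.5322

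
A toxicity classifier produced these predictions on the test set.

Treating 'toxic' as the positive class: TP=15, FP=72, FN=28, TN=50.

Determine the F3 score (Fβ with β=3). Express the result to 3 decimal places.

0.316

Fβ = (1+β²)·TP / ((1+β²)·TP + β²·FN + FP), with β²=9
= 10·15 / (10·15 + 9·28 + 72) = 0.316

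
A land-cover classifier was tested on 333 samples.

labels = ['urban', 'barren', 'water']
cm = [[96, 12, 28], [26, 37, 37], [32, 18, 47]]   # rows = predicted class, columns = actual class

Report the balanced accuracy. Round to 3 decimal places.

Balanced accuracy = mean of per-class recall.
  urban: recall = 96/154 = 0.6234
  barren: recall = 37/67 = 0.5522
  water: recall = 47/112 = 0.4196
Mean = (0.6234 + 0.5522 + 0.4196) / 3 = 0.532

0.532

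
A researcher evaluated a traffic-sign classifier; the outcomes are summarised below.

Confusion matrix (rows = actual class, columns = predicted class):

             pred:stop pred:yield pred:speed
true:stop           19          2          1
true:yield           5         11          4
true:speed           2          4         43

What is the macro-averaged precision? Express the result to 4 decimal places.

Per-class precision (TP/(TP+FP)):
  stop: TP=19, FP=5+2=7 → 19/26 = 0.73077
  yield: TP=11, FP=2+4=6 → 11/17 = 0.64706
  speed: TP=43, FP=1+4=5 → 43/48 = 0.89583
Macro-precision = mean = (0.73077 + 0.64706 + 0.89583) / 3 = 0.7579

0.7579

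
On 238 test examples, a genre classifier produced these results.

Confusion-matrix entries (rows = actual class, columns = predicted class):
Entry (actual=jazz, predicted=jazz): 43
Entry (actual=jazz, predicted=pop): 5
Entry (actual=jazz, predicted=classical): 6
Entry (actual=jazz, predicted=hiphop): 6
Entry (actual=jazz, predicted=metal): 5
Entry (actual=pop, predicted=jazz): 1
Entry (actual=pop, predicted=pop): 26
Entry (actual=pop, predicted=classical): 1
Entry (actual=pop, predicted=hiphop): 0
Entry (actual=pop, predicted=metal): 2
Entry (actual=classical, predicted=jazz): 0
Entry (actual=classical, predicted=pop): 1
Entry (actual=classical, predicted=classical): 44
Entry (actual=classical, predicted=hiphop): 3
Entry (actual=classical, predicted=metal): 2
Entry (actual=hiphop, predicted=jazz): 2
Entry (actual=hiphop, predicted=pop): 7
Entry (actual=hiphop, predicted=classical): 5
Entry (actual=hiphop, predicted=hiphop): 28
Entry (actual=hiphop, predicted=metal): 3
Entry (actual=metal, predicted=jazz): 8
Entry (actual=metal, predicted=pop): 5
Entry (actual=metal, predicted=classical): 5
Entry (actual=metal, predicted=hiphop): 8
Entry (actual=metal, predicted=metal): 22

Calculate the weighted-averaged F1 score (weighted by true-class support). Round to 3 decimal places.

0.678

Per-class F1 score (2·TP/(2·TP+FP+FN)):
  jazz: TP=43, FP=1+0+2+8=11, FN=5+6+6+5=22 → 86/119 = 0.7227
  pop: TP=26, FP=5+1+7+5=18, FN=1+1+0+2=4 → 52/74 = 0.7027
  classical: TP=44, FP=6+1+5+5=17, FN=0+1+3+2=6 → 88/111 = 0.7928
  hiphop: TP=28, FP=6+0+3+8=17, FN=2+7+5+3=17 → 56/90 = 0.6222
  metal: TP=22, FP=5+2+2+3=12, FN=8+5+5+8=26 → 44/82 = 0.5366
Weighted-F1 score = Σ (supportᵢ/N)·F1 scoreᵢ with N=238: (65/238)·0.7227 + (30/238)·0.7027 + (50/238)·0.7928 + (45/238)·0.6222 + (48/238)·0.5366 = 0.678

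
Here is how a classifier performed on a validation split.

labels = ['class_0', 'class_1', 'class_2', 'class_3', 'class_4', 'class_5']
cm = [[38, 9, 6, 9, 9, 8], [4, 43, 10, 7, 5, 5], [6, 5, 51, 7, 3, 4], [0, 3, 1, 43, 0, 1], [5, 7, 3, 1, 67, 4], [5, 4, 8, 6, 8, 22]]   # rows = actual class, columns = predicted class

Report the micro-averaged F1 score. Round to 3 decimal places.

Micro-averaging pools counts across classes: ΣTP=264, ΣFP=153, ΣFN=153.
Micro-F1 score = 2·TP/(2·TP+FP+FN) on pooled counts = 0.633 (equals overall accuracy in single-label multiclass).

0.633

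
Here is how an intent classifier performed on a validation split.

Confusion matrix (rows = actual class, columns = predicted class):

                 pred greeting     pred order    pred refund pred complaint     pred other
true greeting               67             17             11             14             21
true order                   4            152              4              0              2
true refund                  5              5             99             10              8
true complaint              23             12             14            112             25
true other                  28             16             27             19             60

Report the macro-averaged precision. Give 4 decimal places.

Per-class precision (TP/(TP+FP)):
  greeting: TP=67, FP=4+5+23+28=60 → 67/127 = 0.52756
  order: TP=152, FP=17+5+12+16=50 → 152/202 = 0.75248
  refund: TP=99, FP=11+4+14+27=56 → 99/155 = 0.63871
  complaint: TP=112, FP=14+0+10+19=43 → 112/155 = 0.72258
  other: TP=60, FP=21+2+8+25=56 → 60/116 = 0.51724
Macro-precision = mean = (0.52756 + 0.75248 + 0.63871 + 0.72258 + 0.51724) / 5 = 0.6317

0.6317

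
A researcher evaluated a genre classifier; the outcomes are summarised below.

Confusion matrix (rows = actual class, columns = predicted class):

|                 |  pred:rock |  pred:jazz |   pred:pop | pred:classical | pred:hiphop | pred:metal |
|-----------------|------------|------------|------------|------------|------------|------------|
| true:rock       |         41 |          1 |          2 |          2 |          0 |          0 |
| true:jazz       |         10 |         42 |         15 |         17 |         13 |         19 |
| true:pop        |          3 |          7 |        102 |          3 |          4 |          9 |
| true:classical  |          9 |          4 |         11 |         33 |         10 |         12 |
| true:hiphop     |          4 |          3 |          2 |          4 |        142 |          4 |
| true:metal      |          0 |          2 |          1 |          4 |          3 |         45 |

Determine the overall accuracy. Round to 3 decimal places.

Accuracy = trace / total = (41+42+102+33+142+45=405) / 583 = 405/583 = 0.695

0.695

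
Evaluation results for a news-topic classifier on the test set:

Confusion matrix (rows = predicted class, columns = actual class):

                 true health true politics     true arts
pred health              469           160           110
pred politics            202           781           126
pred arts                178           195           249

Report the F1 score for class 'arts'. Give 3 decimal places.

0.450

Take TP from the diagonal, FP from the rest of the 'arts' prediction marginal, FN from the rest of the 'arts' actual marginal.
F1 score = 2·TP/(2·TP+FP+FN).
arts: TP=249, FP=178+195=373, FN=110+126=236 → 498/1107 = 0.4499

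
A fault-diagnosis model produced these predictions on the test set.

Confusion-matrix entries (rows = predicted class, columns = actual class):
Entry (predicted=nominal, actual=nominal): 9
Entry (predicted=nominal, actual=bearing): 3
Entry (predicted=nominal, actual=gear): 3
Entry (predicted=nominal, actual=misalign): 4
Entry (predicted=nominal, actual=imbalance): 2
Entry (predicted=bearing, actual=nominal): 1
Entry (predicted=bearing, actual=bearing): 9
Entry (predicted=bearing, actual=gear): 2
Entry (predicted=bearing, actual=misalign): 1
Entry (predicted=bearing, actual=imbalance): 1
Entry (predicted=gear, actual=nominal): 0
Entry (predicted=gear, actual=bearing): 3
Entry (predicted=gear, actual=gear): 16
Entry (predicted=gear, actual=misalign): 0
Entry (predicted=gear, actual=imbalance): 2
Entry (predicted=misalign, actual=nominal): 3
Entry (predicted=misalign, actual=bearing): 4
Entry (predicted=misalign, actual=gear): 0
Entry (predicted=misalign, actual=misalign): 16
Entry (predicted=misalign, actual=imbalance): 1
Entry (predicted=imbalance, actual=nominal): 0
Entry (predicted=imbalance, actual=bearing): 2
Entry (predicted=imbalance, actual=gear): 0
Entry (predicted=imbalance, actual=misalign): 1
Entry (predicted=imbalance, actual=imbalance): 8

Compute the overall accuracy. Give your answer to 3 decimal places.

0.637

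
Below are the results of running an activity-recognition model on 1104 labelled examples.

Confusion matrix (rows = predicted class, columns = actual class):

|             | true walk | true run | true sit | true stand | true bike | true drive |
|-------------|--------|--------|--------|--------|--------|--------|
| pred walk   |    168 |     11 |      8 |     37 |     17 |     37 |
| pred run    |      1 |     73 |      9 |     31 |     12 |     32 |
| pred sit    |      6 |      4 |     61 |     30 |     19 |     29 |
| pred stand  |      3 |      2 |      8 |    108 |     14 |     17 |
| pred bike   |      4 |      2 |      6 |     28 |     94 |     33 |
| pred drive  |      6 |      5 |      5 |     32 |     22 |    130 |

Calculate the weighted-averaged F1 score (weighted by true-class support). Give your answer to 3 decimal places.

Per-class F1 score (2·TP/(2·TP+FP+FN)):
  walk: TP=168, FP=11+8+37+17+37=110, FN=1+6+3+4+6=20 → 336/466 = 0.7210
  run: TP=73, FP=1+9+31+12+32=85, FN=11+4+2+2+5=24 → 146/255 = 0.5725
  sit: TP=61, FP=6+4+30+19+29=88, FN=8+9+8+6+5=36 → 122/246 = 0.4959
  stand: TP=108, FP=3+2+8+14+17=44, FN=37+31+30+28+32=158 → 216/418 = 0.5167
  bike: TP=94, FP=4+2+6+28+33=73, FN=17+12+19+14+22=84 → 188/345 = 0.5449
  drive: TP=130, FP=6+5+5+32+22=70, FN=37+32+29+17+33=148 → 260/478 = 0.5439
Weighted-F1 score = Σ (supportᵢ/N)·F1 scoreᵢ with N=1104: (188/1104)·0.7210 + (97/1104)·0.5725 + (97/1104)·0.4959 + (266/1104)·0.5167 + (178/1104)·0.5449 + (278/1104)·0.5439 = 0.566

0.566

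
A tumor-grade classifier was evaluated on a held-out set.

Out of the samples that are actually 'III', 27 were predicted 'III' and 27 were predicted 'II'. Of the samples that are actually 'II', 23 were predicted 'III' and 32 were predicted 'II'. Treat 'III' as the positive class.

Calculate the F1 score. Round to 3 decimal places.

Precision = TP/(TP+FP) = 27/50 = 0.5400
Recall = TP/(TP+FN) = 27/54 = 0.5000
F1 = 2·TP/(2·TP+FP+FN) = 54/104 = 0.519

0.519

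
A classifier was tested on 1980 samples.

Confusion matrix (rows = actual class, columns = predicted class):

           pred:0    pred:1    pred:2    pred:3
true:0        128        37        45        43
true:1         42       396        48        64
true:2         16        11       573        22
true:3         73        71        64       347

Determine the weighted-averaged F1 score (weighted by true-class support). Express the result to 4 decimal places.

0.7254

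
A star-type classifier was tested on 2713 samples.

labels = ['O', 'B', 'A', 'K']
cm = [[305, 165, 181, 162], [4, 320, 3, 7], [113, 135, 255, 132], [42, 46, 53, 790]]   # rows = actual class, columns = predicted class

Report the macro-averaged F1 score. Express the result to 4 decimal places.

Per-class F1 score (2·TP/(2·TP+FP+FN)):
  O: TP=305, FP=4+113+42=159, FN=165+181+162=508 → 610/1277 = 0.47768
  B: TP=320, FP=165+135+46=346, FN=4+3+7=14 → 640/1000 = 0.64000
  A: TP=255, FP=181+3+53=237, FN=113+135+132=380 → 510/1127 = 0.45253
  K: TP=790, FP=162+7+132=301, FN=42+46+53=141 → 1580/2022 = 0.78140
Macro-F1 score = mean = (0.47768 + 0.64000 + 0.45253 + 0.78140) / 4 = 0.5879

0.5879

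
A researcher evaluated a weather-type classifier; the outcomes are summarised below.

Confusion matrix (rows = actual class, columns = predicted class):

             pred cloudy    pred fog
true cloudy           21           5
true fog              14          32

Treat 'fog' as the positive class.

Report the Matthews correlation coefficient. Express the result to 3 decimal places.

0.484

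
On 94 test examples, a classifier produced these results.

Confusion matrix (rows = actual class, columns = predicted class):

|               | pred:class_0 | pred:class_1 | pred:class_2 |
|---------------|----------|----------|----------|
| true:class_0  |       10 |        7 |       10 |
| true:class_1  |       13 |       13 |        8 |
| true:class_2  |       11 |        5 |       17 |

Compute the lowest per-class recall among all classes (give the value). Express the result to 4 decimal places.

Per-class recall (TP/(TP+FN)):
  class_0: TP=10, FN=7+10=17 → 10/27 = 0.37037
  class_1: TP=13, FN=13+8=21 → 13/34 = 0.38235
  class_2: TP=17, FN=11+5=16 → 17/33 = 0.51515
Lowest is class 'class_0' with recall = 0.3704.

0.3704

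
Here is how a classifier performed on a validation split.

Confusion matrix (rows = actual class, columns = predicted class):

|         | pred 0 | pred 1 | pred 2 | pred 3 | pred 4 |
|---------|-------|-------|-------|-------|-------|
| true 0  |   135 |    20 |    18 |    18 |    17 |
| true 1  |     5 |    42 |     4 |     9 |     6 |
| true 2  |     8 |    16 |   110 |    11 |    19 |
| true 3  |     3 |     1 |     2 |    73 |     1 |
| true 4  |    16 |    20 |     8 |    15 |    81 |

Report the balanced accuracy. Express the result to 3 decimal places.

Balanced accuracy = mean of per-class recall.
  0: recall = 135/208 = 0.6490
  1: recall = 42/66 = 0.6364
  2: recall = 110/164 = 0.6707
  3: recall = 73/80 = 0.9125
  4: recall = 81/140 = 0.5786
Mean = (0.6490 + 0.6364 + 0.6707 + 0.9125 + 0.5786) / 5 = 0.689

0.689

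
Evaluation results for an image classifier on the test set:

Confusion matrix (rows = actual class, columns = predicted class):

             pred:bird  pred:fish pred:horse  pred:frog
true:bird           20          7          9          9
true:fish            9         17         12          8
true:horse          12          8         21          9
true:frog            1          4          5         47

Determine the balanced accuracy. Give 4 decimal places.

Balanced accuracy = mean of per-class recall.
  bird: recall = 20/45 = 0.44444
  fish: recall = 17/46 = 0.36957
  horse: recall = 21/50 = 0.42000
  frog: recall = 47/57 = 0.82456
Mean = (0.44444 + 0.36957 + 0.42000 + 0.82456) / 4 = 0.5146

0.5146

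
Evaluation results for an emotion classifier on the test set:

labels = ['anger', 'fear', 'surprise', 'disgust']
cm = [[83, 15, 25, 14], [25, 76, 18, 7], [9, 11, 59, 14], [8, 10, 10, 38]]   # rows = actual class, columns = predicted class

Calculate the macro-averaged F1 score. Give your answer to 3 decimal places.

Per-class F1 score (2·TP/(2·TP+FP+FN)):
  anger: TP=83, FP=25+9+8=42, FN=15+25+14=54 → 166/262 = 0.6336
  fear: TP=76, FP=15+11+10=36, FN=25+18+7=50 → 152/238 = 0.6387
  surprise: TP=59, FP=25+18+10=53, FN=9+11+14=34 → 118/205 = 0.5756
  disgust: TP=38, FP=14+7+14=35, FN=8+10+10=28 → 76/139 = 0.5468
Macro-F1 score = mean = (0.6336 + 0.6387 + 0.5756 + 0.5468) / 4 = 0.599

0.599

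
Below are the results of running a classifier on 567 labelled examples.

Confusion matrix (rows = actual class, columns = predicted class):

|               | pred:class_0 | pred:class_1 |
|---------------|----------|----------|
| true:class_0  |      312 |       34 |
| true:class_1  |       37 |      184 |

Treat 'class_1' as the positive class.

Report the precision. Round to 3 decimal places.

Precision = TP/(TP+FP) = 184/(184+34) = 184/218 = 0.844

0.844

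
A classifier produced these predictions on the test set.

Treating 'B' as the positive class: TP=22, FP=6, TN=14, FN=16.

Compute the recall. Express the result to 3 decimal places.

0.579

Recall = TP/(TP+FN) = 22/(22+16) = 22/38 = 0.579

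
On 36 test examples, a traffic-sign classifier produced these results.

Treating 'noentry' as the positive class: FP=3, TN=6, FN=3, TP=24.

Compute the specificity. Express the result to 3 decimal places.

0.667

Specificity = TN/(TN+FP) = 6/(6+3) = 0.667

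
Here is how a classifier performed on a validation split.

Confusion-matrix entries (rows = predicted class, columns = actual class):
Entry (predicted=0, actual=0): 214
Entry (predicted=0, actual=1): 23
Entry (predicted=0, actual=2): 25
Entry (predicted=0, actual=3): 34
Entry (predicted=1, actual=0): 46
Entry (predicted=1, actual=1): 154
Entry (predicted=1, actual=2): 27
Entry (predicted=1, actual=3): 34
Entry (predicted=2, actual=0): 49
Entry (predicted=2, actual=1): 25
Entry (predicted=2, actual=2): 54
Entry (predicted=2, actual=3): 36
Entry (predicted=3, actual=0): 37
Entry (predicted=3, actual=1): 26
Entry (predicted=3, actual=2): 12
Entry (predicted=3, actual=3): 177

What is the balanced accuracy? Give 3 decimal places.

Balanced accuracy = mean of per-class recall.
  0: recall = 214/346 = 0.6185
  1: recall = 154/228 = 0.6754
  2: recall = 54/118 = 0.4576
  3: recall = 177/281 = 0.6299
Mean = (0.6185 + 0.6754 + 0.4576 + 0.6299) / 4 = 0.595

0.595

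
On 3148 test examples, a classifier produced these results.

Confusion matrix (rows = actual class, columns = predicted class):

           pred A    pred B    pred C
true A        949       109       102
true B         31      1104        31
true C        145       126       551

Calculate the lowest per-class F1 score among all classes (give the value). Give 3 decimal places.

0.732

Per-class F1 score (2·TP/(2·TP+FP+FN)):
  A: TP=949, FP=31+145=176, FN=109+102=211 → 1898/2285 = 0.8306
  B: TP=1104, FP=109+126=235, FN=31+31=62 → 2208/2505 = 0.8814
  C: TP=551, FP=102+31=133, FN=145+126=271 → 1102/1506 = 0.7317
Lowest is class 'C' with F1 score = 0.732.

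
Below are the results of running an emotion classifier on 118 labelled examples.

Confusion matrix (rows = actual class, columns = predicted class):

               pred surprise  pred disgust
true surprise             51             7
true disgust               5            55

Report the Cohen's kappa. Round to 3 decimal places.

Observed agreement pₒ = trace/N = 106/118 = 0.8983
Expected agreement pₑ = Σ (rowᵢ·colᵢ)/N² = (58·56 + 60·62)/118² = 0.5004
κ = (pₒ − pₑ)/(1 − pₑ) = (0.8983 − 0.5004)/(1 − 0.5004) = 0.796

0.796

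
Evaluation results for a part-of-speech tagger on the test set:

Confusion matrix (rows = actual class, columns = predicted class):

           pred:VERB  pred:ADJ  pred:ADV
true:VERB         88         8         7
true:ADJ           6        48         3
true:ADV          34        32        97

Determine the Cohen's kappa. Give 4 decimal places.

Observed agreement pₒ = trace/N = 233/323 = 0.72136
Expected agreement pₑ = Σ (rowᵢ·colᵢ)/N² = (103·128 + 57·88 + 163·107)/323² = 0.34162
κ = (pₒ − pₑ)/(1 − pₑ) = (0.72136 − 0.34162)/(1 − 0.34162) = 0.5768

0.5768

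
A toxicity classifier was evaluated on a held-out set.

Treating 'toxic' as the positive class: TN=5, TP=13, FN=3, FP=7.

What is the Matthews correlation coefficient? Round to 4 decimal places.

0.2510

MCC = (TP·TN − FP·FN) / √((TP+FP)(TP+FN)(TN+FP)(TN+FN))
Numerator = 13·5 − 7·3 = 44
Denominator = √(20·16·12·8) = √30720 = 175.2712
MCC = 44 / 175.2712 = 0.2510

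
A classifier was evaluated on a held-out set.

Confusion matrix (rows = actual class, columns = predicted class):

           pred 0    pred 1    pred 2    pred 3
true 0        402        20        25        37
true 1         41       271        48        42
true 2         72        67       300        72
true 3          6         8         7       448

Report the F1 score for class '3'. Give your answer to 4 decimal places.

0.8390

Take TP from the diagonal, FP from the rest of the '3' prediction marginal, FN from the rest of the '3' actual marginal.
F1 score = 2·TP/(2·TP+FP+FN).
3: TP=448, FP=37+42+72=151, FN=6+8+7=21 → 896/1068 = 0.83895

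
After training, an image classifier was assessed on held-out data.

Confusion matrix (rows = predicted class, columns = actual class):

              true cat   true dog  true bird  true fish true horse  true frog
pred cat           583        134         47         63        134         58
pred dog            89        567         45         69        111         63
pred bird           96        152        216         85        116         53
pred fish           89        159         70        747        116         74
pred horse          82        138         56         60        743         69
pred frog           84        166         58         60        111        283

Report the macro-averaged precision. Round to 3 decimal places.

Per-class precision (TP/(TP+FP)):
  cat: TP=583, FP=134+47+63+134+58=436 → 583/1019 = 0.5721
  dog: TP=567, FP=89+45+69+111+63=377 → 567/944 = 0.6006
  bird: TP=216, FP=96+152+85+116+53=502 → 216/718 = 0.3008
  fish: TP=747, FP=89+159+70+116+74=508 → 747/1255 = 0.5952
  horse: TP=743, FP=82+138+56+60+69=405 → 743/1148 = 0.6472
  frog: TP=283, FP=84+166+58+60+111=479 → 283/762 = 0.3714
Macro-precision = mean = (0.5721 + 0.6006 + 0.3008 + 0.5952 + 0.6472 + 0.3714) / 6 = 0.515

0.515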